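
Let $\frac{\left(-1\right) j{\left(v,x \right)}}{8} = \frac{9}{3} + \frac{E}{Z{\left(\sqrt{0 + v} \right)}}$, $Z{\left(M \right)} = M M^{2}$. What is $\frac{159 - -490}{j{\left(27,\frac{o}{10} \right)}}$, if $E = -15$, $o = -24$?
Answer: $- \frac{4258089}{157264} - \frac{87615 \sqrt{3}}{157264} \approx -28.041$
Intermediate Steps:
$Z{\left(M \right)} = M^{3}$
$j{\left(v,x \right)} = -24 + \frac{120}{v^{\frac{3}{2}}}$ ($j{\left(v,x \right)} = - 8 \left(\frac{9}{3} - \frac{15}{\left(\sqrt{0 + v}\right)^{3}}\right) = - 8 \left(9 \cdot \frac{1}{3} - \frac{15}{\left(\sqrt{v}\right)^{3}}\right) = - 8 \left(3 - \frac{15}{v^{\frac{3}{2}}}\right) = -24 + \frac{120}{v^{\frac{3}{2}}}$)
$\frac{159 - -490}{j{\left(27,\frac{o}{10} \right)}} = \frac{159 - -490}{-24 + \frac{120}{81 \sqrt{3}}} = \frac{159 + 490}{-24 + 120 \frac{\sqrt{3}}{243}} = \frac{649}{-24 + \frac{40 \sqrt{3}}{81}}$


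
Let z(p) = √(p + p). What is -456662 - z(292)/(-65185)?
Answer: -456662 + 2*√146/65185 ≈ -4.5666e+5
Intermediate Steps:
z(p) = √2*√p (z(p) = √(2*p) = √2*√p)
-456662 - z(292)/(-65185) = -456662 - √2*√292/(-65185) = -456662 - √2*(2*√73)*(-1)/65185 = -456662 - 2*√146*(-1)/65185 = -456662 - (-2)*√146/65185 = -456662 + 2*√146/65185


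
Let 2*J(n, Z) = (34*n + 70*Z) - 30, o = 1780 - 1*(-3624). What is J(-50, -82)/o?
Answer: -3735/5404 ≈ -0.69115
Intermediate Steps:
o = 5404 (o = 1780 + 3624 = 5404)
J(n, Z) = -15 + 17*n + 35*Z (J(n, Z) = ((34*n + 70*Z) - 30)/2 = (-30 + 34*n + 70*Z)/2 = -15 + 17*n + 35*Z)
J(-50, -82)/o = (-15 + 17*(-50) + 35*(-82))/5404 = (-15 - 850 - 2870)*(1/5404) = -3735*1/5404 = -3735/5404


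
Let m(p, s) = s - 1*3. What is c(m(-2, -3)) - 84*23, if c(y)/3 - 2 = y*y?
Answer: -1818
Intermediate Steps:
m(p, s) = -3 + s (m(p, s) = s - 3 = -3 + s)
c(y) = 6 + 3*y² (c(y) = 6 + 3*(y*y) = 6 + 3*y²)
c(m(-2, -3)) - 84*23 = (6 + 3*(-3 - 3)²) - 84*23 = (6 + 3*(-6)²) - 1932 = (6 + 3*36) - 1932 = (6 + 108) - 1932 = 114 - 1932 = -1818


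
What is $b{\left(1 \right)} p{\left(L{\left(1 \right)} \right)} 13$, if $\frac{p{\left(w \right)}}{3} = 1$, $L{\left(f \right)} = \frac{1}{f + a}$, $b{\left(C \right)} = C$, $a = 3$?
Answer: $39$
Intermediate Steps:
$L{\left(f \right)} = \frac{1}{3 + f}$ ($L{\left(f \right)} = \frac{1}{f + 3} = \frac{1}{3 + f}$)
$p{\left(w \right)} = 3$ ($p{\left(w \right)} = 3 \cdot 1 = 3$)
$b{\left(1 \right)} p{\left(L{\left(1 \right)} \right)} 13 = 1 \cdot 3 \cdot 13 = 3 \cdot 13 = 39$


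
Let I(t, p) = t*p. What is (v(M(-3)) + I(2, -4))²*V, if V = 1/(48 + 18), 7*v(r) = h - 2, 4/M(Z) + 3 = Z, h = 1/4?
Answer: 33/32 ≈ 1.0313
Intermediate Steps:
h = ¼ ≈ 0.25000
M(Z) = 4/(-3 + Z)
v(r) = -¼ (v(r) = (¼ - 2)/7 = (⅐)*(-7/4) = -¼)
V = 1/66 ≈ 0.015152
I(t, p) = p*t
(v(M(-3)) + I(2, -4))²*V = (-¼ - 4*2)²*(1/66) = (-¼ - 8)²*(1/66) = (-33/4)²*(1/66) = (1089/16)*(1/66) = 33/32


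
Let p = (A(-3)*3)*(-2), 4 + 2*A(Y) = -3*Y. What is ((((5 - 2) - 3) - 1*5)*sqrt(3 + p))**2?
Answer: -300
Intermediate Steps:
A(Y) = -2 - 3*Y/2 (A(Y) = -2 + (-3*Y)/2 = -2 - 3*Y/2)
p = -15 (p = ((-2 - 3/2*(-3))*3)*(-2) = ((-2 + 9/2)*3)*(-2) = ((5/2)*3)*(-2) = (15/2)*(-2) = -15)
((((5 - 2) - 3) - 1*5)*sqrt(3 + p))**2 = ((((5 - 2) - 3) - 1*5)*sqrt(3 - 15))**2 = (((3 - 3) - 5)*sqrt(-12))**2 = ((0 - 5)*(2*I*sqrt(3)))**2 = (-10*I*sqrt(3))**2 = -300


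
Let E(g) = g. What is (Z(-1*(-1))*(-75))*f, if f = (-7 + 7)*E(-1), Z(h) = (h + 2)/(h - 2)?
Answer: 0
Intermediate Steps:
Z(h) = (2 + h)/(-2 + h)
f = 0 (f = (-7 + 7)*(-1) = 0*(-1) = 0)
(Z(-1*(-1))*(-75))*f = (((2 - 1*(-1))/(-2 - 1*(-1)))*(-75))*0 = (((2 + 1)/(-2 + 1))*(-75))*0 = ((3/(-1))*(-75))*0 = (-1*3*(-75))*0 = -3*(-75)*0 = 225*0 = 0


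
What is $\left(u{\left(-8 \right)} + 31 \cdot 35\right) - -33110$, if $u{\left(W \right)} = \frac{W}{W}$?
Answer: $34196$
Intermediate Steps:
$u{\left(W \right)} = 1$
$\left(u{\left(-8 \right)} + 31 \cdot 35\right) - -33110 = \left(1 + 31 \cdot 35\right) - -33110 = \left(1 + 1085\right) + 33110 = 1086 + 33110 = 34196$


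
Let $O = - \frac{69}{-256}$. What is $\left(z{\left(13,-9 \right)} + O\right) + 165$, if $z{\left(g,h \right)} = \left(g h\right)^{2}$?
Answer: $\frac{3546693}{256} \approx 13854.0$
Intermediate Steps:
$z{\left(g,h \right)} = g^{2} h^{2}$
$O = \frac{69}{256}$ ($O = \left(-69\right) \left(- \frac{1}{256}\right) = \frac{69}{256} \approx 0.26953$)
$\left(z{\left(13,-9 \right)} + O\right) + 165 = \left(13^{2} \left(-9\right)^{2} + \frac{69}{256}\right) + 165 = \left(169 \cdot 81 + \frac{69}{256}\right) + 165 = \left(13689 + \frac{69}{256}\right) + 165 = \frac{3504453}{256} + 165 = \frac{3546693}{256}$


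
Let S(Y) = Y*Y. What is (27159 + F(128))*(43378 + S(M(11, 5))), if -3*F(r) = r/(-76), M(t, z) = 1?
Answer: 67154813005/57 ≈ 1.1782e+9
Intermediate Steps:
F(r) = r/228 (F(r) = -r/(3*(-76)) = -r*(-1)/(3*76) = -(-1)*r/228 = r/228)
S(Y) = Y²
(27159 + F(128))*(43378 + S(M(11, 5))) = (27159 + (1/228)*128)*(43378 + 1²) = (27159 + 32/57)*(43378 + 1) = (1548095/57)*43379 = 67154813005/57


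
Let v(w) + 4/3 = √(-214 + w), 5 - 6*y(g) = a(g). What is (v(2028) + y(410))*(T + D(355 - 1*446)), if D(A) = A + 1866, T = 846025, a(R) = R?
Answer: -58356900 + 847800*√1814 ≈ -2.2248e+7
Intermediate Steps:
y(g) = ⅚ - g/6
v(w) = -4/3 + √(-214 + w)
D(A) = 1866 + A
(v(2028) + y(410))*(T + D(355 - 1*446)) = ((-4/3 + √(-214 + 2028)) + (⅚ - ⅙*410))*(846025 + (1866 + (355 - 1*446))) = ((-4/3 + √1814) + (⅚ - 205/3))*(846025 + (1866 + (355 - 446))) = ((-4/3 + √1814) - 135/2)*(846025 + (1866 - 91)) = (-413/6 + √1814)*(846025 + 1775) = (-413/6 + √1814)*847800 = -58356900 + 847800*√1814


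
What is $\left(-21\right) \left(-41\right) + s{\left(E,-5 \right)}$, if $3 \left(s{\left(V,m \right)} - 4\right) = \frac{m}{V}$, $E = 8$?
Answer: $\frac{20755}{24} \approx 864.79$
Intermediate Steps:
$s{\left(V,m \right)} = 4 + \frac{m}{3 V}$ ($s{\left(V,m \right)} = 4 + \frac{m \frac{1}{V}}{3} = 4 + \frac{m}{3 V}$)
$\left(-21\right) \left(-41\right) + s{\left(E,-5 \right)} = \left(-21\right) \left(-41\right) + \left(4 + \frac{1}{3} \left(-5\right) \frac{1}{8}\right) = 861 + \left(4 + \frac{1}{3} \left(-5\right) \frac{1}{8}\right) = 861 + \left(4 - \frac{5}{24}\right) = 861 + \frac{91}{24} = \frac{20755}{24}$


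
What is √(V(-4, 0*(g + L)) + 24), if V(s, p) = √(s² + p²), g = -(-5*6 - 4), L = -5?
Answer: 2*√7 ≈ 5.2915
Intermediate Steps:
g = 34 (g = -(-30 - 4) = -1*(-34) = 34)
V(s, p) = √(p² + s²)
√(V(-4, 0*(g + L)) + 24) = √(√((0*(34 - 5))² + (-4)²) + 24) = √(√((0*29)² + 16) + 24) = √(√(0² + 16) + 24) = √(√(0 + 16) + 24) = √(√16 + 24) = √(4 + 24) = √28 = 2*√7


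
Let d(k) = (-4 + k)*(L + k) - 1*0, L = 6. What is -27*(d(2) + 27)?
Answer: -297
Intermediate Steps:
d(k) = (-4 + k)*(6 + k) (d(k) = (-4 + k)*(6 + k) - 1*0 = (-4 + k)*(6 + k) + 0 = (-4 + k)*(6 + k))
-27*(d(2) + 27) = -27*((-24 + 2**2 + 2*2) + 27) = -27*((-24 + 4 + 4) + 27) = -27*(-16 + 27) = -27*11 = -297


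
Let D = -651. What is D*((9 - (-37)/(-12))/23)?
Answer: -15407/92 ≈ -167.47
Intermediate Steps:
D*((9 - (-37)/(-12))/23) = -651*(9 - (-37)/(-12))/23 = -651*(9 - (-37)*(-1)/12)/23 = -651*(9 - 1*37/12)/23 = -651*(9 - 37/12)/23 = -15407/(4*23) = -651*71/276 = -15407/92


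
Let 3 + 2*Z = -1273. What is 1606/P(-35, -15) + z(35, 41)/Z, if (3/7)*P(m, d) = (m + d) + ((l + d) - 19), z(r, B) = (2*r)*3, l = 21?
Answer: -527749/46893 ≈ -11.254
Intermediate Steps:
Z = -638 (Z = -3/2 + (½)*(-1273) = -3/2 - 1273/2 = -638)
z(r, B) = 6*r
P(m, d) = 14/3 + 7*m/3 + 14*d/3 (P(m, d) = 7*((m + d) + ((21 + d) - 19))/3 = 7*((d + m) + (2 + d))/3 = 7*(2 + m + 2*d)/3 = 14/3 + 7*m/3 + 14*d/3)
1606/P(-35, -15) + z(35, 41)/Z = 1606/(14/3 + (7/3)*(-35) + (14/3)*(-15)) + (6*35)/(-638) = 1606/(14/3 - 245/3 - 70) + 210*(-1/638) = 1606/(-147) - 105/319 = 1606*(-1/147) - 105/319 = -1606/147 - 105/319 = -527749/46893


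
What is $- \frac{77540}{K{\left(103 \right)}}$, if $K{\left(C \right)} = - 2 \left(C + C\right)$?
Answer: $\frac{19385}{103} \approx 188.2$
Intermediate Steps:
$K{\left(C \right)} = - 4 C$ ($K{\left(C \right)} = - 2 \cdot 2 C = - 4 C$)
$- \frac{77540}{K{\left(103 \right)}} = - \frac{77540}{\left(-4\right) 103} = - \frac{77540}{-412} = \left(-77540\right) \left(- \frac{1}{412}\right) = \frac{19385}{103}$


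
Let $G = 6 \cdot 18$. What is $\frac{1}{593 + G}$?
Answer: $\frac{1}{701} \approx 0.0014265$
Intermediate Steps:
$G = 108$
$\frac{1}{593 + G} = \frac{1}{593 + 108} = \frac{1}{701}$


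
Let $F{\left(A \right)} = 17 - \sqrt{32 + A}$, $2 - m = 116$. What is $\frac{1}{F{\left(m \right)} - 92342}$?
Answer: $\frac{i}{\sqrt{82} - 92325 i} \approx -1.0831 \cdot 10^{-5} + 1.0624 \cdot 10^{-9} i$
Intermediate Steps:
$m = -114$ ($m = 2 - 116 = -114$)
$\frac{1}{F{\left(m \right)} - 92342} = \frac{1}{\left(17 - \sqrt{32 - 114}\right) - 92342} = \frac{1}{\left(17 - \sqrt{-82}\right) - 92342} = \frac{1}{\left(17 - i \sqrt{82}\right) - 92342} = \frac{1}{-92325 - i \sqrt{82}}$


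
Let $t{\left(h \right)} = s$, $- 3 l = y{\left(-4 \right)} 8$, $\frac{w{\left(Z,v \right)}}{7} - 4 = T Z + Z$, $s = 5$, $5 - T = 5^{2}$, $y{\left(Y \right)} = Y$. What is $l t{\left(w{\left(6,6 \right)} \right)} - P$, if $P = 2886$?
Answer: $- \frac{8498}{3} \approx -2832.7$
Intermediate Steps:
$T = -20$ ($T = 5 - 5^{2} = 5 - 25 = -20$)
$w{\left(Z,v \right)} = 28 - 133 Z$ ($w{\left(Z,v \right)} = 28 + 7 \left(- 20 Z + Z\right) = 28 + 7 \left(- 19 Z\right) = 28 - 133 Z$)
$l = \frac{32}{3}$ ($l = - \frac{\left(-4\right) 8}{3} = \left(- \frac{1}{3}\right) \left(-32\right) = \frac{32}{3} \approx 10.667$)
$t{\left(h \right)} = 5$
$l t{\left(w{\left(6,6 \right)} \right)} - P = \frac{32}{3} \cdot 5 - 2886 = \frac{160}{3} - 2886 = - \frac{8498}{3}$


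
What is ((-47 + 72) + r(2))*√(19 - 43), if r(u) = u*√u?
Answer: I*√6*(50 + 4*√2) ≈ 136.33*I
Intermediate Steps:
r(u) = u^(3/2)
((-47 + 72) + r(2))*√(19 - 43) = ((-47 + 72) + 2^(3/2))*√(19 - 43) = (25 + 2*√2)*√(-24) = (25 + 2*√2)*(2*I*√6) = 2*I*√6*(25 + 2*√2)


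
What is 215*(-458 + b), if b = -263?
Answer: -155015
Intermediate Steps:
215*(-458 + b) = 215*(-458 - 263) = 215*(-721) = -155015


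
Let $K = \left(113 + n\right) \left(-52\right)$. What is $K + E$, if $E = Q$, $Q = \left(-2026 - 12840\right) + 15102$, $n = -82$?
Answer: $-1376$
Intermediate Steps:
$Q = 236$ ($Q = -14866 + 15102 = 236$)
$E = 236$
$K = -1612$ ($K = \left(113 - 82\right) \left(-52\right) = 31 \left(-52\right) = -1612$)
$K + E = -1612 + 236 = -1376$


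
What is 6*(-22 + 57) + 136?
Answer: 346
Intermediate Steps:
6*(-22 + 57) + 136 = 6*35 + 136 = 210 + 136 = 346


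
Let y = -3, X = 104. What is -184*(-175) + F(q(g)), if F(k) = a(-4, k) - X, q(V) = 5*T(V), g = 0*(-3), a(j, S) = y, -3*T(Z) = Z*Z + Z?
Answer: 32093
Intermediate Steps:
T(Z) = -Z/3 - Z**2/3 (T(Z) = -(Z*Z + Z)/3 = -(Z**2 + Z)/3 = -(Z + Z**2)/3 = -Z/3 - Z**2/3)
a(j, S) = -3
g = 0
q(V) = -5*V*(1 + V)/3 (q(V) = 5*(-V*(1 + V)/3) = -5*V*(1 + V)/3)
F(k) = -107 (F(k) = -3 - 1*104 = -3 - 104 = -107)
-184*(-175) + F(q(g)) = -184*(-175) - 107 = 32200 - 107 = 32093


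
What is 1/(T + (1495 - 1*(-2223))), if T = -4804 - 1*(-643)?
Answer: -1/443 ≈ -0.0022573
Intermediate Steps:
T = -4161 (T = -4804 + 643 = -4161)
1/(T + (1495 - 1*(-2223))) = 1/(-4161 + (1495 - 1*(-2223))) = 1/(-4161 + (1495 + 2223)) = 1/(-4161 + 3718) = 1/(-443) = -1/443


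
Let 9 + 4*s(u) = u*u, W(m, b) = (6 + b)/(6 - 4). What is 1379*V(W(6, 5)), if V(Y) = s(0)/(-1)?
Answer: 12411/4 ≈ 3102.8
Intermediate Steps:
W(m, b) = 3 + b/2 (W(m, b) = (6 + b)/2 = (6 + b)*(½) = 3 + b/2)
s(u) = -9/4 + u²/4 (s(u) = -9/4 + (u*u)/4 = -9/4 + u²/4)
V(Y) = 9/4 (V(Y) = (-9/4 + (¼)*0²)/(-1) = (-9/4 + (¼)*0)*(-1) = (-9/4 + 0)*(-1) = -9/4*(-1) = 9/4)
1379*V(W(6, 5)) = 1379*(9/4) = 12411/4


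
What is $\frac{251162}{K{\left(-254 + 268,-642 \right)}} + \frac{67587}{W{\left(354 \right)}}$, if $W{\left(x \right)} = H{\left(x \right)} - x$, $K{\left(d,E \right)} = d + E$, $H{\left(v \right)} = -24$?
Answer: $- \frac{5724328}{9891} \approx -578.74$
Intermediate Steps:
$K{\left(d,E \right)} = E + d$
$W{\left(x \right)} = -24 - x$
$\frac{251162}{K{\left(-254 + 268,-642 \right)}} + \frac{67587}{W{\left(354 \right)}} = \frac{251162}{-642 + \left(-254 + 268\right)} + \frac{67587}{-24 - 354} = \frac{251162}{-642 + 14} + \frac{67587}{-24 - 354} = \frac{251162}{-628} + \frac{67587}{-378} = 251162 \left(- \frac{1}{628}\right) + 67587 \left(- \frac{1}{378}\right) = - \frac{125581}{314} - \frac{22529}{126} = - \frac{5724328}{9891}$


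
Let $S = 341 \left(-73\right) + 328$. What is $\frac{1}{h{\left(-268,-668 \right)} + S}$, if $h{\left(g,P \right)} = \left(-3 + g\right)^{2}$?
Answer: $\frac{1}{48876} \approx 2.046 \cdot 10^{-5}$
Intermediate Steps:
$S = -24565$ ($S = -24893 + 328 = -24565$)
$\frac{1}{h{\left(-268,-668 \right)} + S} = \frac{1}{\left(-3 - 268\right)^{2} - 24565} = \frac{1}{\left(-271\right)^{2} - 24565} = \frac{1}{73441 - 24565} = \frac{1}{48876}$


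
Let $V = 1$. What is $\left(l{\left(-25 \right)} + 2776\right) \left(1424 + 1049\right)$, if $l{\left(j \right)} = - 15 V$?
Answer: $6827953$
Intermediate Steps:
$l{\left(j \right)} = -15$ ($l{\left(j \right)} = \left(-15\right) 1 = -15$)
$\left(l{\left(-25 \right)} + 2776\right) \left(1424 + 1049\right) = \left(-15 + 2776\right) \left(1424 + 1049\right) = 2761 \cdot 2473 = 6827953$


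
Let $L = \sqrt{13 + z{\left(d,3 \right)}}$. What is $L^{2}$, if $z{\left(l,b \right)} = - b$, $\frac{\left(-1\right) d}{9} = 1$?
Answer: $10$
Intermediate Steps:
$d = -9$ ($d = \left(-9\right) 1 = -9$)
$L = \sqrt{10}$ ($L = \sqrt{13 - 3} = \sqrt{10} \approx 3.1623$)
$L^{2} = \left(\sqrt{10}\right)^{2} = 10$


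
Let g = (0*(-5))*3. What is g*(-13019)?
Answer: 0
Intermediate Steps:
g = 0 (g = 0*3 = 0)
g*(-13019) = 0*(-13019) = 0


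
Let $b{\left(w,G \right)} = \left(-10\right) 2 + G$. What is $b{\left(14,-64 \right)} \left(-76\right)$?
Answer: $6384$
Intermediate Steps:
$b{\left(w,G \right)} = -20 + G$
$b{\left(14,-64 \right)} \left(-76\right) = \left(-20 - 64\right) \left(-76\right) = \left(-84\right) \left(-76\right) = 6384$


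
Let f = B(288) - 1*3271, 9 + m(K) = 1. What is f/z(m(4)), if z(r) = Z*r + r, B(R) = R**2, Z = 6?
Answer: -79673/56 ≈ -1422.7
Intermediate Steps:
m(K) = -8 (m(K) = -9 + 1 = -8)
z(r) = 7*r (z(r) = 6*r + r = 7*r)
f = 79673 (f = 288**2 - 1*3271 = 82944 - 3271 = 79673)
f/z(m(4)) = 79673/((7*(-8))) = 79673/(-56) = 79673*(-1/56) = -79673/56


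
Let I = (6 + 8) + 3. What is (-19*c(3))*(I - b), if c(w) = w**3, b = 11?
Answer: -3078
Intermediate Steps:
I = 17 (I = 14 + 3 = 17)
(-19*c(3))*(I - b) = (-19*3**3)*(17 - 1*11) = (-19*27)*(17 - 11) = -513*6 = -3078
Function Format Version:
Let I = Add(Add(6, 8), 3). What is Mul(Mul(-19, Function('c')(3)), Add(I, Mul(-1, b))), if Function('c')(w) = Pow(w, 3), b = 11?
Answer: -3078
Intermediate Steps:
I = 17 (I = Add(14, 3) = 17)
Mul(Mul(-19, Function('c')(3)), Add(I, Mul(-1, b))) = Mul(Mul(-19, Pow(3, 3)), Add(17, Mul(-1, 11))) = Mul(Mul(-19, 27), Add(17, -11)) = Mul(-513, 6) = -3078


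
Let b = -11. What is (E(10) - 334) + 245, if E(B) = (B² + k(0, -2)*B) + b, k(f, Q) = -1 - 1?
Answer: -20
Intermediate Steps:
k(f, Q) = -2
E(B) = -11 + B² - 2*B (E(B) = (B² - 2*B) - 11 = -11 + B² - 2*B)
(E(10) - 334) + 245 = ((-11 + 10² - 2*10) - 334) + 245 = ((-11 + 100 - 20) - 334) + 245 = (69 - 334) + 245 = -265 + 245 = -20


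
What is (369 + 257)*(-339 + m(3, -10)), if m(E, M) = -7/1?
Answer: -216596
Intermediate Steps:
m(E, M) = -7 (m(E, M) = -7*1 = -7)
(369 + 257)*(-339 + m(3, -10)) = (369 + 257)*(-339 - 7) = 626*(-346) = -216596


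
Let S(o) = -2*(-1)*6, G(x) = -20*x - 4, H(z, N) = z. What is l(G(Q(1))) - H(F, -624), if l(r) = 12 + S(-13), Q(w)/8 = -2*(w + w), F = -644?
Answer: 668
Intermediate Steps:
Q(w) = -32*w (Q(w) = 8*(-2*(w + w)) = 8*(-4*w) = -32*w)
G(x) = -4 - 20*x
S(o) = 12 (S(o) = 2*6 = 12)
l(r) = 24 (l(r) = 12 + 12 = 24)
l(G(Q(1))) - H(F, -624) = 24 - 1*(-644) = 24 + 644 = 668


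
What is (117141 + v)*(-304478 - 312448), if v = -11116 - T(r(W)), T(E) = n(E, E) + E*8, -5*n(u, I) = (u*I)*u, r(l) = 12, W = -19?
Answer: -327817819398/5 ≈ -6.5564e+10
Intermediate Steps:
n(u, I) = -I*u**2/5 (n(u, I) = -u*I*u/5 = -I*u*u/5 = -I*u**2/5)
T(E) = 8*E - E**3/5 (T(E) = -E*E**2/5 + E*8 = -E**3/5 + 8*E = 8*E - E**3/5)
v = -54332/5 (v = -11116 - 12*(40 - 1*12**2)/5 = -11116 - 12*(40 - 1*144)/5 = -11116 - 12*(40 - 144)/5 = -11116 - 12*(-104)/5 = -11116 - 1*(-1248/5) = -11116 + 1248/5 = -54332/5 ≈ -10866.)
(117141 + v)*(-304478 - 312448) = (117141 - 54332/5)*(-304478 - 312448) = (531373/5)*(-616926) = -327817819398/5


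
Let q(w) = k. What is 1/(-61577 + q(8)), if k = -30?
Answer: -1/61607 ≈ -1.6232e-5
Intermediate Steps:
q(w) = -30
1/(-61577 + q(8)) = 1/(-61577 - 30) = 1/(-61607) = -1/61607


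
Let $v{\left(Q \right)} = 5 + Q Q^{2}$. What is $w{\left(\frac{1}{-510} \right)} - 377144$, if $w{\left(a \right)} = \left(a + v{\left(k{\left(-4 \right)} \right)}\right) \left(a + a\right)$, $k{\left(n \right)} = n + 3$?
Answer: $- \frac{49047579239}{130050} \approx -3.7714 \cdot 10^{5}$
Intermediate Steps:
$k{\left(n \right)} = 3 + n$
$v{\left(Q \right)} = 5 + Q^{3}$
$w{\left(a \right)} = 2 a \left(4 + a\right)$ ($w{\left(a \right)} = \left(a + \left(5 + \left(3 - 4\right)^{3}\right)\right) \left(a + a\right) = \left(a + \left(5 + \left(-1\right)^{3}\right)\right) 2 a = \left(a + \left(5 - 1\right)\right) 2 a = \left(a + 4\right) 2 a = \left(4 + a\right) 2 a = 2 a \left(4 + a\right)$)
$w{\left(\frac{1}{-510} \right)} - 377144 = \frac{2 \left(4 + \frac{1}{-510}\right)}{-510} - 377144 = 2 \left(- \frac{1}{510}\right) \left(4 - \frac{1}{510}\right) - 377144 = 2 \left(- \frac{1}{510}\right) \frac{2039}{510} - 377144 = - \frac{2039}{130050} - 377144 = - \frac{49047579239}{130050}$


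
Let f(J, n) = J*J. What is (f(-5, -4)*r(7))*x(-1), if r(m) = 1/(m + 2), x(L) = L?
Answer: -25/9 ≈ -2.7778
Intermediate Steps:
f(J, n) = J²
r(m) = 1/(2 + m)
(f(-5, -4)*r(7))*x(-1) = ((-5)²/(2 + 7))*(-1) = (25/9)*(-1) = -25/9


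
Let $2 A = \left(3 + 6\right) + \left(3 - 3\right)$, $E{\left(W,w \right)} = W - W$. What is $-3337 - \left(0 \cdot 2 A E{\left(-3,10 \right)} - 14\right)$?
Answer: $-3323$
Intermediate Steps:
$E{\left(W,w \right)} = 0$
$A = \frac{9}{2}$ ($A = \frac{\left(3 + 6\right) + \left(3 - 3\right)}{2} = \frac{9 + \left(3 - 3\right)}{2} = \frac{9 + 0}{2} = \frac{1}{2} \cdot 9 = \frac{9}{2} \approx 4.5$)
$-3337 - \left(0 \cdot 2 A E{\left(-3,10 \right)} - 14\right) = -3337 - \left(0 \cdot 2 \cdot \frac{9}{2} \cdot 0 - 14\right) = -3337 - \left(0 \cdot \frac{9}{2} \cdot 0 - 14\right) = -3337 - \left(0 \cdot 0 - 14\right) = -3337 - \left(0 - 14\right) = -3337 - -14 = -3337 + 14 = -3323$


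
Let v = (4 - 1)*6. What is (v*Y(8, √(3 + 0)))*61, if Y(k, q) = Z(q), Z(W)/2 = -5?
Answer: -10980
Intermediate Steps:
Z(W) = -10 (Z(W) = 2*(-5) = -10)
v = 18 (v = 3*6 = 18)
Y(k, q) = -10
(v*Y(8, √(3 + 0)))*61 = (18*(-10))*61 = -180*61 = -10980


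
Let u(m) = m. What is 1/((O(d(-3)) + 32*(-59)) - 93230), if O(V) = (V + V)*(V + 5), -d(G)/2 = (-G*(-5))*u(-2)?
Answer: -1/88518 ≈ -1.1297e-5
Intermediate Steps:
d(G) = 20*G (d(G) = -2*-G*(-5)*(-2) = -2*5*G*(-2) = -(-20)*G = 20*G)
O(V) = 2*V*(5 + V) (O(V) = (2*V)*(5 + V) = 2*V*(5 + V))
1/((O(d(-3)) + 32*(-59)) - 93230) = 1/((2*(20*(-3))*(5 + 20*(-3)) + 32*(-59)) - 93230) = 1/((2*(-60)*(5 - 60) - 1888) - 93230) = 1/((2*(-60)*(-55) - 1888) - 93230) = 1/((6600 - 1888) - 93230) = 1/(4712 - 93230) = 1/(-88518) = -1/88518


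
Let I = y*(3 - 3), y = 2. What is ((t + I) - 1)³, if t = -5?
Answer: -216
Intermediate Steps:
I = 0 (I = 2*(3 - 3) = 2*0 = 0)
((t + I) - 1)³ = ((-5 + 0) - 1)³ = (-5 - 1)³ = (-6)³ = -216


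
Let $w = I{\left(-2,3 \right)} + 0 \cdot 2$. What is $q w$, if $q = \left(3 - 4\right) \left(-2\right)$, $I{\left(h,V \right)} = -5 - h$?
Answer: $-6$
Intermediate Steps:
$w = -3$ ($w = \left(-5 - -2\right) + 0 \cdot 2 = \left(-5 + 2\right) + 0 = -3 + 0 = -3$)
$q = 2$ ($q = \left(-1\right) \left(-2\right) = 2$)
$q w = 2 \left(-3\right) = -6$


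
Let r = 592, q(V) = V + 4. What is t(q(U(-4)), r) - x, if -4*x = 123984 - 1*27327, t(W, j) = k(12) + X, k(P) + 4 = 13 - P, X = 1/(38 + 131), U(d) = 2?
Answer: 16333009/676 ≈ 24161.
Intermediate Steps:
q(V) = 4 + V
X = 1/169 ≈ 0.0059172
k(P) = 9 - P (k(P) = -4 + (13 - P) = 9 - P)
t(W, j) = -506/169 (t(W, j) = (9 - 1*12) + 1/169 = (9 - 12) + 1/169 = -3 + 1/169 = -506/169)
x = -96657/4 (x = -(123984 - 1*27327)/4 = -(123984 - 27327)/4 = -1/4*96657 = -96657/4 ≈ -24164.)
t(q(U(-4)), r) - x = -506/169 - 1*(-96657/4) = -506/169 + 96657/4 = 16333009/676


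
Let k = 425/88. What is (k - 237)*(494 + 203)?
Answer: -14240407/88 ≈ -1.6182e+5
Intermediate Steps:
k = 425/88 (k = 425*(1/88) = 425/88 ≈ 4.8295)
(k - 237)*(494 + 203) = (425/88 - 237)*(494 + 203) = -20431/88*697 = -14240407/88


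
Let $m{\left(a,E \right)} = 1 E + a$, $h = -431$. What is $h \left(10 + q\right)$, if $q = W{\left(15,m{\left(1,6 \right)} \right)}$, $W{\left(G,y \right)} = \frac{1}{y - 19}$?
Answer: $- \frac{51289}{12} \approx -4274.1$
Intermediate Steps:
$m{\left(a,E \right)} = E + a$
$W{\left(G,y \right)} = \frac{1}{-19 + y}$
$q = - \frac{1}{12}$ ($q = \frac{1}{-19 + \left(6 + 1\right)} = \frac{1}{-19 + 7} = \frac{1}{-12} = - \frac{1}{12} \approx -0.083333$)
$h \left(10 + q\right) = - 431 \left(10 - \frac{1}{12}\right) = \left(-431\right) \frac{119}{12} = - \frac{51289}{12}$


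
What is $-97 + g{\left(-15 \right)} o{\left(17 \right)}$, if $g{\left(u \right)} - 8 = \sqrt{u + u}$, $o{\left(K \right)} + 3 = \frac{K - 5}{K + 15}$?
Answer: $-118 - \frac{21 i \sqrt{30}}{8} \approx -118.0 - 14.378 i$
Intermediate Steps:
$o{\left(K \right)} = -3 + \frac{-5 + K}{15 + K}$ ($o{\left(K \right)} = -3 + \frac{K - 5}{K + 15} = -3 + \frac{-5 + K}{15 + K}$)
$g{\left(u \right)} = 8 + \sqrt{2} \sqrt{u}$ ($g{\left(u \right)} = 8 + \sqrt{u + u} = 8 + \sqrt{2 u} = 8 + \sqrt{2} \sqrt{u}$)
$-97 + g{\left(-15 \right)} o{\left(17 \right)} = -97 + \left(8 + \sqrt{2} \sqrt{-15}\right) \frac{2 \left(-25 - 17\right)}{15 + 17} = -97 + \left(8 + \sqrt{2} i \sqrt{15}\right) \frac{2 \left(-25 - 17\right)}{32} = -97 + \left(8 + i \sqrt{30}\right) 2 \cdot \frac{1}{32} \left(-42\right) = -97 + \left(8 + i \sqrt{30}\right) \left(- \frac{21}{8}\right) = -97 - \left(21 + \frac{21 i \sqrt{30}}{8}\right) = -118 - \frac{21 i \sqrt{30}}{8}$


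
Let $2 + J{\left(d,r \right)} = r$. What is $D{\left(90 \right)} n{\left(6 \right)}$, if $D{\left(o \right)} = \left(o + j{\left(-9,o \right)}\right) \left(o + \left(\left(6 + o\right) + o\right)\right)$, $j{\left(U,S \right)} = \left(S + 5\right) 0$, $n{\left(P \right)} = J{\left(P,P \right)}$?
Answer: $99360$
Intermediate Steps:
$J{\left(d,r \right)} = -2 + r$
$n{\left(P \right)} = -2 + P$
$j{\left(U,S \right)} = 0$ ($j{\left(U,S \right)} = \left(5 + S\right) 0 = 0$)
$D{\left(o \right)} = o \left(6 + 3 o\right)$ ($D{\left(o \right)} = \left(o + 0\right) \left(o + \left(\left(6 + o\right) + o\right)\right) = o \left(o + \left(6 + 2 o\right)\right) = o \left(6 + 3 o\right)$)
$D{\left(90 \right)} n{\left(6 \right)} = 3 \cdot 90 \left(2 + 90\right) \left(-2 + 6\right) = 3 \cdot 90 \cdot 92 \cdot 4 = 24840 \cdot 4 = 99360$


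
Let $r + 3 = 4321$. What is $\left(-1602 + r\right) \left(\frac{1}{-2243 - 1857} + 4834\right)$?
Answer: $\frac{13457371921}{1025} \approx 1.3129 \cdot 10^{7}$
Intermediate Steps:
$r = 4318$ ($r = -3 + 4321 = 4318$)
$\left(-1602 + r\right) \left(\frac{1}{-2243 - 1857} + 4834\right) = \left(-1602 + 4318\right) \left(\frac{1}{-2243 - 1857} + 4834\right) = 2716 \left(\frac{1}{-4100} + 4834\right) = 2716 \left(- \frac{1}{4100} + 4834\right) = 2716 \cdot \frac{19819399}{4100} = \frac{13457371921}{1025}$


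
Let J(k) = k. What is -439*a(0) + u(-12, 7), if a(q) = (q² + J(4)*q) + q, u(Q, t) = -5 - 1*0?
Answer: -5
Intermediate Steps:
u(Q, t) = -5 (u(Q, t) = -5 + 0 = -5)
a(q) = q² + 5*q (a(q) = (q² + 4*q) + q = q² + 5*q)
-439*a(0) + u(-12, 7) = -0*(5 + 0) - 5 = -0*5 - 5 = -439*0 - 5 = 0 - 5 = -5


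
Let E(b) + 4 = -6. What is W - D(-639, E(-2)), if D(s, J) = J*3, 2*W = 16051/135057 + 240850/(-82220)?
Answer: 63505442717/2220877308 ≈ 28.595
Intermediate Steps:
E(b) = -10 (E(b) = -4 - 6 = -10)
W = -3120876523/2220877308 (W = (16051/135057 + 240850/(-82220))/2 = (16051*(1/135057) + 240850*(-1/82220))/2 = (16051/135057 - 24085/8222)/2 = (1/2)*(-3120876523/1110438654) = -3120876523/2220877308 ≈ -1.4052)
D(s, J) = 3*J
W - D(-639, E(-2)) = -3120876523/2220877308 - 3*(-10) = -3120876523/2220877308 - 1*(-30) = -3120876523/2220877308 + 30 = 63505442717/2220877308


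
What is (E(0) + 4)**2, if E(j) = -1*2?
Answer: 4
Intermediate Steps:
E(j) = -2
(E(0) + 4)**2 = (-2 + 4)**2 = 2**2 = 4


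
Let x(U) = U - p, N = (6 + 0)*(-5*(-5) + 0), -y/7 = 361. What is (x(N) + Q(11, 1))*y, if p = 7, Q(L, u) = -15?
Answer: -323456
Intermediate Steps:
y = -2527 (y = -7*361 = -2527)
N = 150 (N = 6*(25 + 0) = 6*25 = 150)
x(U) = -7 + U (x(U) = U - 1*7 = U - 7 = -7 + U)
(x(N) + Q(11, 1))*y = ((-7 + 150) - 15)*(-2527) = (143 - 15)*(-2527) = 128*(-2527) = -323456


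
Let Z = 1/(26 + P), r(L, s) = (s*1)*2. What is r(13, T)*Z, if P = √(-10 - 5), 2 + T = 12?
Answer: 520/691 - 20*I*√15/691 ≈ 0.75253 - 0.1121*I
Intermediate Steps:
T = 10 (T = -2 + 12 = 10)
P = I*√15 (P = √(-15) = I*√15 ≈ 3.873*I)
r(L, s) = 2*s (r(L, s) = s*2 = 2*s)
Z = 1/(26 + I*√15) ≈ 0.037627 - 0.0056049*I
r(13, T)*Z = (2*10)*(26/691 - I*√15/691) = 20*(26/691 - I*√15/691) = 520/691 - 20*I*√15/691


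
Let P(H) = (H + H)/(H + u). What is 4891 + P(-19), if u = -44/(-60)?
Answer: 670352/137 ≈ 4893.1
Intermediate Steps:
u = 11/15 (u = -44*(-1/60) = 11/15 ≈ 0.73333)
P(H) = 2*H/(11/15 + H) (P(H) = (H + H)/(H + 11/15) = (2*H)/(11/15 + H) = 2*H/(11/15 + H))
4891 + P(-19) = 4891 + 30*(-19)/(11 + 15*(-19)) = 4891 + 30*(-19)/(11 - 285) = 4891 + 30*(-19)/(-274) = 4891 + 30*(-19)*(-1/274) = 4891 + 285/137 = 670352/137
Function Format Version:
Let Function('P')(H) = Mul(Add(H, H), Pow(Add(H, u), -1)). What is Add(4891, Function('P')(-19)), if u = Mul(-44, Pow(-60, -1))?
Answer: Rational(670352, 137) ≈ 4893.1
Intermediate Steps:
u = Rational(11, 15) (u = Mul(-44, Rational(-1, 60)) = Rational(11, 15) ≈ 0.73333)
Function('P')(H) = Mul(2, H, Pow(Add(Rational(11, 15), H), -1)) (Function('P')(H) = Mul(Add(H, H), Pow(Add(H, Rational(11, 15)), -1)) = Mul(Mul(2, H), Pow(Add(Rational(11, 15), H), -1)) = Mul(2, H, Pow(Add(Rational(11, 15), H), -1)))
Add(4891, Function('P')(-19)) = Add(4891, Mul(30, -19, Pow(Add(11, Mul(15, -19)), -1))) = Add(4891, Mul(30, -19, Pow(Add(11, -285), -1))) = Add(4891, Mul(30, -19, Pow(-274, -1))) = Add(4891, Mul(30, -19, Rational(-1, 274))) = Add(4891, Rational(285, 137)) = Rational(670352, 137)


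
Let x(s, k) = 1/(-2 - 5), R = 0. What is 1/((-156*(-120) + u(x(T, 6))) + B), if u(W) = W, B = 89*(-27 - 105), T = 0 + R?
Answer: 7/48803 ≈ 0.00014343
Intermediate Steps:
T = 0 (T = 0 + 0 = 0)
B = -11748 (B = 89*(-132) = -11748)
x(s, k) = -1/7 (x(s, k) = 1/(-7) = -1/7)
1/((-156*(-120) + u(x(T, 6))) + B) = 1/((-156*(-120) - 1/7) - 11748) = 1/((18720 - 1/7) - 11748) = 1/(131039/7 - 11748) = 1/(48803/7) = 7/48803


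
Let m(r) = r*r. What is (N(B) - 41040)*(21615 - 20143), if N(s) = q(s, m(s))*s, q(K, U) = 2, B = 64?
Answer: -60222464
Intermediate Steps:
m(r) = r²
N(s) = 2*s
(N(B) - 41040)*(21615 - 20143) = (2*64 - 41040)*(21615 - 20143) = (128 - 41040)*1472 = -40912*1472 = -60222464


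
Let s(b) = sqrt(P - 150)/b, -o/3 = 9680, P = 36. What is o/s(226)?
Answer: 1093840*I*sqrt(114)/19 ≈ 6.1469e+5*I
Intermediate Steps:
o = -29040 (o = -3*9680 = -29040)
s(b) = I*sqrt(114)/b (s(b) = sqrt(36 - 150)/b = sqrt(-114)/b = (I*sqrt(114))/b = I*sqrt(114)/b)
o/s(226) = -29040*(-113*I*sqrt(114)/57) = -(-1093840)*I*sqrt(114)/19 = 1093840*I*sqrt(114)/19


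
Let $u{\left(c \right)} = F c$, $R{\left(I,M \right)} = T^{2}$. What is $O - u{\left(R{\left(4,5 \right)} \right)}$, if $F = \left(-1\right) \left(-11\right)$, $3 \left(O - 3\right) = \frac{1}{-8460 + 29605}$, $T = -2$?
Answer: $- \frac{2600834}{63435} \approx -41.0$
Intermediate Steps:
$R{\left(I,M \right)} = 4$ ($R{\left(I,M \right)} = \left(-2\right)^{2} = 4$)
$O = \frac{190306}{63435}$ ($O = 3 + \frac{1}{3 \left(-8460 + 29605\right)} = 3 + \frac{1}{3 \cdot 21145} = 3 + \frac{1}{3} \cdot \frac{1}{21145} = 3 + \frac{1}{63435} = \frac{190306}{63435} \approx 3.0$)
$F = 11$
$u{\left(c \right)} = 11 c$
$O - u{\left(R{\left(4,5 \right)} \right)} = \frac{190306}{63435} - 11 \cdot 4 = \frac{190306}{63435} - 44 = - \frac{2600834}{63435}$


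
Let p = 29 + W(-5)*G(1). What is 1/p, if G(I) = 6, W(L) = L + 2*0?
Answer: -1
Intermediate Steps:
W(L) = L (W(L) = L + 0 = L)
p = -1 (p = 29 - 5*6 = 29 - 30 = -1)
1/p = 1/(-1) = -1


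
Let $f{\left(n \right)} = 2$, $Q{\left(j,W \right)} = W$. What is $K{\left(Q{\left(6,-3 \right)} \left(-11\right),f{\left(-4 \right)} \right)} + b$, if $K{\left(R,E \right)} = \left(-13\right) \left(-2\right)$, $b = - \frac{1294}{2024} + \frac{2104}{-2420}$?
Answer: $\frac{1363183}{55660} \approx 24.491$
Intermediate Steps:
$b = - \frac{83977}{55660}$ ($b = \left(-1294\right) \frac{1}{2024} + 2104 \left(- \frac{1}{2420}\right) = - \frac{647}{1012} - \frac{526}{605} = - \frac{83977}{55660} \approx -1.5087$)
$K{\left(R,E \right)} = 26$
$K{\left(Q{\left(6,-3 \right)} \left(-11\right),f{\left(-4 \right)} \right)} + b = 26 - \frac{83977}{55660} = \frac{1363183}{55660}$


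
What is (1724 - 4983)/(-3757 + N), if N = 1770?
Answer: 3259/1987 ≈ 1.6402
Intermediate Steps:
(1724 - 4983)/(-3757 + N) = (1724 - 4983)/(-3757 + 1770) = -3259/(-1987) = -3259*(-1/1987) = 3259/1987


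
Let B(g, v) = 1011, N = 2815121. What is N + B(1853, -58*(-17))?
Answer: 2816132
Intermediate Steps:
N + B(1853, -58*(-17)) = 2815121 + 1011 = 2816132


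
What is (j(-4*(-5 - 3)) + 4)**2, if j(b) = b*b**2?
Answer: 1074003984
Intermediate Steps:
j(b) = b**3
(j(-4*(-5 - 3)) + 4)**2 = ((-4*(-5 - 3))**3 + 4)**2 = ((-4*(-8))**3 + 4)**2 = (32**3 + 4)**2 = (32768 + 4)**2 = 32772**2 = 1074003984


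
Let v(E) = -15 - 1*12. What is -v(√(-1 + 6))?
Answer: 27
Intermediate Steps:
v(E) = -27 (v(E) = -15 - 12 = -27)
-v(√(-1 + 6)) = -1*(-27) = 27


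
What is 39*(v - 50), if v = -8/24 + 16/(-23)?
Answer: -45773/23 ≈ -1990.1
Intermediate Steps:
v = -71/69 (v = -8*1/24 + 16*(-1/23) = -⅓ - 16/23 = -71/69 ≈ -1.0290)
39*(v - 50) = 39*(-71/69 - 50) = 39*(-3521/69) = -45773/23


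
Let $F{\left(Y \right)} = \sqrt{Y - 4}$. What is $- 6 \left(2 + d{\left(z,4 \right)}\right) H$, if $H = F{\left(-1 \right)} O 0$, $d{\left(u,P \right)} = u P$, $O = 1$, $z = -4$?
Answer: $0$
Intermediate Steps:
$F{\left(Y \right)} = \sqrt{-4 + Y}$
$d{\left(u,P \right)} = P u$
$H = 0$ ($H = \sqrt{-4 - 1} \cdot 1 \cdot 0 = \sqrt{-5} \cdot 1 \cdot 0 = i \sqrt{5} \cdot 1 \cdot 0 = i \sqrt{5} \cdot 0 = 0$)
$- 6 \left(2 + d{\left(z,4 \right)}\right) H = - 6 \left(2 + 4 \left(-4\right)\right) 0 = - 6 \left(2 - 16\right) 0 = \left(-6\right) \left(-14\right) 0 = 84 \cdot 0 = 0$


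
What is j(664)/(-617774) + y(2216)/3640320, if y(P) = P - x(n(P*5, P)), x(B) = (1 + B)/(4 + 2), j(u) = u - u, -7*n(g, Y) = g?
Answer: 6943/10192896 ≈ 0.00068116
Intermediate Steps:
n(g, Y) = -g/7
j(u) = 0
x(B) = 1/6 + B/6 (x(B) = (1 + B)/6 = (1 + B)*(1/6) = 1/6 + B/6)
y(P) = -1/6 + 47*P/42 (y(P) = P - (1/6 + (-P*5/7)/6) = P - (1/6 + (-5*P/7)/6) = P - (1/6 - 5*P/42) = P + (-1/6 + 5*P/42) = -1/6 + 47*P/42)
j(664)/(-617774) + y(2216)/3640320 = 0/(-617774) + (-1/6 + (47/42)*2216)/3640320 = 0*(-1/617774) + (-1/6 + 52076/21)*(1/3640320) = 0 + (34715/14)*(1/3640320) = 0 + 6943/10192896 = 6943/10192896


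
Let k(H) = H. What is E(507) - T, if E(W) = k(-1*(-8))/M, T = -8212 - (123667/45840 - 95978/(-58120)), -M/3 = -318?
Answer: 87013508066821/10590277680 ≈ 8216.4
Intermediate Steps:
M = 954 (M = -3*(-318) = 954)
T = -547254209179/66605520 (T = -8212 - (123667*(1/45840) - 95978*(-1/58120)) = -8212 - (123667/45840 + 47989/29060) = -8212 - 1*289678939/66605520 = -8212 - 289678939/66605520 = -547254209179/66605520 ≈ -8216.3)
E(W) = 4/477 (E(W) = -1*(-8)/954 = 8*(1/954) = 4/477)
E(507) - T = 4/477 - 1*(-547254209179/66605520) = 4/477 + 547254209179/66605520 = 87013508066821/10590277680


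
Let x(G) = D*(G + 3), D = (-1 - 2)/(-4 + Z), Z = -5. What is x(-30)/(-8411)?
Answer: 9/8411 ≈ 0.0010700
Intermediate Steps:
D = ⅓ (D = (-1 - 2)/(-4 - 5) = -3/(-9) = -3*(-⅑) = ⅓ ≈ 0.33333)
x(G) = 1 + G/3 (x(G) = (G + 3)/3 = (3 + G)/3 = 1 + G/3)
x(-30)/(-8411) = (1 + (⅓)*(-30))/(-8411) = (1 - 10)*(-1/8411) = -9*(-1/8411) = 9/8411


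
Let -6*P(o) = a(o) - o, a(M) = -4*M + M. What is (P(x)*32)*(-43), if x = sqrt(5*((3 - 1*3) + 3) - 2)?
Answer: -2752*sqrt(13)/3 ≈ -3307.5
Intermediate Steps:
a(M) = -3*M
x = sqrt(13) (x = sqrt(5*((3 - 3) + 3) - 2) = sqrt(5*(0 + 3) - 2) = sqrt(5*3 - 2) = sqrt(15 - 2) = sqrt(13) ≈ 3.6056)
P(o) = 2*o/3 (P(o) = -(-3*o - o)/6 = -(-2)*o/3 = 2*o/3)
(P(x)*32)*(-43) = ((2*sqrt(13)/3)*32)*(-43) = (64*sqrt(13)/3)*(-43) = -2752*sqrt(13)/3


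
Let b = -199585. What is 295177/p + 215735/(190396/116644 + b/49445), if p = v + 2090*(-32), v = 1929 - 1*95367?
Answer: -226680373635003738/2526149403047 ≈ -89734.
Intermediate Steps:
v = -93438 (v = 1929 - 95367 = -93438)
p = -160318 (p = -93438 + 2090*(-32) = -93438 - 66880 = -160318)
295177/p + 215735/(190396/116644 + b/49445) = 295177/(-160318) + 215735/(190396/116644 - 199585/49445) = 295177*(-1/160318) + 215735/(190396*(1/116644) - 199585*1/49445) = -295177/160318 + 215735/(47599/29161 - 39917/9889) = -295177/160318 + 215735/(-63028466/26215739) = -295177/160318 + 215735*(-26215739/63028466) = -295177/160318 - 5655652453165/63028466 = -226680373635003738/2526149403047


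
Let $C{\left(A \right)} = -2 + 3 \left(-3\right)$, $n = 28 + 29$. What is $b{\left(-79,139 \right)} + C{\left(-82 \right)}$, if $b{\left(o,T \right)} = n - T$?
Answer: $-93$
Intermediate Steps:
$n = 57$
$C{\left(A \right)} = -11$ ($C{\left(A \right)} = -2 - 9 = -11$)
$b{\left(o,T \right)} = 57 - T$
$b{\left(-79,139 \right)} + C{\left(-82 \right)} = \left(57 - 139\right) - 11 = -82 - 11 = -93$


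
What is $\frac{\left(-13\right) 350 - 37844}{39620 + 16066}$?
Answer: $- \frac{21197}{27843} \approx -0.7613$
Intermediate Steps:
$\frac{\left(-13\right) 350 - 37844}{39620 + 16066} = \frac{-4550 - 37844}{55686} = \left(-42394\right) \frac{1}{55686} = - \frac{21197}{27843}$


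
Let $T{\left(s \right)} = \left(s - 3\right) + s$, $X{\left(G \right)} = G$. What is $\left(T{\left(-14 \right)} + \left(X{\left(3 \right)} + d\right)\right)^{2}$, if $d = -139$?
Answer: $27889$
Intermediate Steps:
$T{\left(s \right)} = -3 + 2 s$ ($T{\left(s \right)} = \left(-3 + s\right) + s = -3 + 2 s$)
$\left(T{\left(-14 \right)} + \left(X{\left(3 \right)} + d\right)\right)^{2} = \left(\left(-3 + 2 \left(-14\right)\right) + \left(3 - 139\right)\right)^{2} = \left(\left(-3 - 28\right) - 136\right)^{2} = \left(-31 - 136\right)^{2} = \left(-167\right)^{2} = 27889$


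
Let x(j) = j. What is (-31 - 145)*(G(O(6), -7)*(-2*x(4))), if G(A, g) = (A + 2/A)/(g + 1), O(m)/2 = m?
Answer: -25696/9 ≈ -2855.1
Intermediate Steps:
O(m) = 2*m
G(A, g) = (A + 2/A)/(1 + g)
(-31 - 145)*(G(O(6), -7)*(-2*x(4))) = (-31 - 145)*(((2 + (2*6)²)/(((2*6))*(1 - 7)))*(-2*4)) = -176*(2 + 12²)/(12*(-6))*(-8) = -176*(1/12)*(-⅙)*(2 + 144)*(-8) = -176*(1/12)*(-⅙)*146*(-8) = -(-3212)*(-8)/9 = -176*146/9 = -25696/9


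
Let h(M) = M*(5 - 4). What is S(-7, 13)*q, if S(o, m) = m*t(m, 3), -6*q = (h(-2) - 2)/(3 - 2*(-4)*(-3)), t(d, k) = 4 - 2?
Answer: -52/63 ≈ -0.82540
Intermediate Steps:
t(d, k) = 2
h(M) = M (h(M) = M*1 = M)
q = -2/63 (q = -(-2 - 2)/(6*(3 - 2*(-4)*(-3))) = -(-2)/(3*(3 + 8*(-3))) = -(-2)/(3*(3 - 24)) = -(-2)/(3*(-21)) = -(-2)*(-1)/(3*21) = -⅙*4/21 = -2/63 ≈ -0.031746)
S(o, m) = 2*m (S(o, m) = m*2 = 2*m)
S(-7, 13)*q = (2*13)*(-2/63) = 26*(-2/63) = -52/63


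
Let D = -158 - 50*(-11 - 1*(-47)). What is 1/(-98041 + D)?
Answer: -1/99999 ≈ -1.0000e-5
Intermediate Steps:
D = -1958 (D = -158 - 50*(-11 + 47) = -158 - 50*36 = -158 - 1800 = -1958)
1/(-98041 + D) = 1/(-98041 - 1958) = 1/(-99999) = -1/99999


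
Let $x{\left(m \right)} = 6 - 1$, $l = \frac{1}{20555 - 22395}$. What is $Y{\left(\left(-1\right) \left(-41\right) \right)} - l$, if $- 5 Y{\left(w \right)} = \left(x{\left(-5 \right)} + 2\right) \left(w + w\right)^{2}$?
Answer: $- \frac{17321023}{1840} \approx -9413.6$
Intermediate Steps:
$l = - \frac{1}{1840}$ ($l = \frac{1}{-1840} = - \frac{1}{1840} \approx -0.00054348$)
$x{\left(m \right)} = 5$
$Y{\left(w \right)} = - \frac{28 w^{2}}{5}$ ($Y{\left(w \right)} = - \frac{\left(5 + 2\right) \left(w + w\right)^{2}}{5} = - \frac{7 \left(2 w\right)^{2}}{5} = - \frac{7 \cdot 4 w^{2}}{5} = - \frac{28 w^{2}}{5}$)
$Y{\left(\left(-1\right) \left(-41\right) \right)} - l = - \frac{28 \left(\left(-1\right) \left(-41\right)\right)^{2}}{5} - - \frac{1}{1840} = - \frac{28 \cdot 41^{2}}{5} + \frac{1}{1840} = \left(- \frac{28}{5}\right) 1681 + \frac{1}{1840} = - \frac{47068}{5} + \frac{1}{1840} = - \frac{17321023}{1840}$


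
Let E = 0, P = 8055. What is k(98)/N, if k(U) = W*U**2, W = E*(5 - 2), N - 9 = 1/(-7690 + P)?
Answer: 0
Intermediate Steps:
N = 3286/365 (N = 9 + 1/(-7690 + 8055) = 9 + 1/365 = 3286/365 ≈ 9.0027)
W = 0 (W = 0*(5 - 2) = 0*3 = 0)
k(U) = 0 (k(U) = 0*U**2 = 0)
k(98)/N = 0/(3286/365) = 0*(365/3286) = 0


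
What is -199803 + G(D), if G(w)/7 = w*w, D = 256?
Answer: 258949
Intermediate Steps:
G(w) = 7*w**2 (G(w) = 7*(w*w) = 7*w**2)
-199803 + G(D) = -199803 + 7*256**2 = -199803 + 7*65536 = -199803 + 458752 = 258949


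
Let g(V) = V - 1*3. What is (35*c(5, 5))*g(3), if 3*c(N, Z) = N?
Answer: 0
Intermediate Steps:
c(N, Z) = N/3
g(V) = -3 + V (g(V) = V - 3 = -3 + V)
(35*c(5, 5))*g(3) = (35*((⅓)*5))*(-3 + 3) = (35*(5/3))*0 = (175/3)*0 = 0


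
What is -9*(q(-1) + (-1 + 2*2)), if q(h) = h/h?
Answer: -36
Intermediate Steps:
q(h) = 1
-9*(q(-1) + (-1 + 2*2)) = -9*(1 + (-1 + 2*2)) = -9*(1 + (-1 + 4)) = -9*(1 + 3) = -9*4 = -36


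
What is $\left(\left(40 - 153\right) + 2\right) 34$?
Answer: $-3774$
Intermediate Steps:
$\left(\left(40 - 153\right) + 2\right) 34 = \left(-113 + 2\right) 34 = \left(-111\right) 34 = -3774$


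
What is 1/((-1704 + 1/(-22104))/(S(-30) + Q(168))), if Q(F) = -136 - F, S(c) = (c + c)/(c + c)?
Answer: 6697512/37665217 ≈ 0.17782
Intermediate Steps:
S(c) = 1 (S(c) = (2*c)/((2*c)) = (2*c)*(1/(2*c)) = 1)
1/((-1704 + 1/(-22104))/(S(-30) + Q(168))) = 1/((-1704 + 1/(-22104))/(1 + (-136 - 1*168))) = 1/((-1704 - 1/22104)/(1 + (-136 - 168))) = 1/(-37665217/(22104*(1 - 304))) = 1/(-37665217/22104/(-303)) = 1/(-37665217/22104*(-1/303)) = 1/(37665217/6697512) = 6697512/37665217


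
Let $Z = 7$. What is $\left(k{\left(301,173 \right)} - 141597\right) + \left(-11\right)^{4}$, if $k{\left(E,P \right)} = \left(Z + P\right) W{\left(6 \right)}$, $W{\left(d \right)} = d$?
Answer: $-125876$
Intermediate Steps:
$k{\left(E,P \right)} = 42 + 6 P$ ($k{\left(E,P \right)} = \left(7 + P\right) 6 = 42 + 6 P$)
$\left(k{\left(301,173 \right)} - 141597\right) + \left(-11\right)^{4} = \left(\left(42 + 6 \cdot 173\right) - 141597\right) + \left(-11\right)^{4} = \left(\left(42 + 1038\right) - 141597\right) + 14641 = \left(1080 - 141597\right) + 14641 = -140517 + 14641 = -125876$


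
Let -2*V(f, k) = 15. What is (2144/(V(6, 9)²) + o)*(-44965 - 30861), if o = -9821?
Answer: 166904324074/225 ≈ 7.4180e+8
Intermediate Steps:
V(f, k) = -15/2 (V(f, k) = -½*15 = -15/2)
(2144/(V(6, 9)²) + o)*(-44965 - 30861) = (2144/((-15/2)²) - 9821)*(-44965 - 30861) = (2144/(225/4) - 9821)*(-75826) = (2144*(4/225) - 9821)*(-75826) = (8576/225 - 9821)*(-75826) = -2201149/225*(-75826) = 166904324074/225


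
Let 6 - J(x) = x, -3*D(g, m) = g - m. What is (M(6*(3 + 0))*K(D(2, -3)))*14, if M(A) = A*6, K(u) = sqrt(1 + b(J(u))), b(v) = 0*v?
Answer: 1512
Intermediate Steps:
D(g, m) = -g/3 + m/3 (D(g, m) = -(g - m)/3 = -g/3 + m/3)
J(x) = 6 - x
b(v) = 0
K(u) = 1 (K(u) = sqrt(1 + 0) = sqrt(1) = 1)
M(A) = 6*A
(M(6*(3 + 0))*K(D(2, -3)))*14 = ((6*(6*(3 + 0)))*1)*14 = ((6*(6*3))*1)*14 = ((6*18)*1)*14 = (108*1)*14 = 108*14 = 1512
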